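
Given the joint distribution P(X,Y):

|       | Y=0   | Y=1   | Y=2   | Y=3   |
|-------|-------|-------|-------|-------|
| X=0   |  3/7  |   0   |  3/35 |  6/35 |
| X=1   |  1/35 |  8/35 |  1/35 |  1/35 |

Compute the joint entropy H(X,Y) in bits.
2.1902 bits

H(X,Y) = -Σ_{x,y} P(x,y) log₂ P(x,y). Per-cell terms -P(x,y)·log₂P(x,y):
  X=0: 0.52388, 0.00000, 0.30380, 0.43617
  X=1: 0.14655, 0.48669, 0.14655, 0.14655
  (cells with P = 0 contribute 0)
Sum of the 8 terms: H(X,Y) = 2.1902 bits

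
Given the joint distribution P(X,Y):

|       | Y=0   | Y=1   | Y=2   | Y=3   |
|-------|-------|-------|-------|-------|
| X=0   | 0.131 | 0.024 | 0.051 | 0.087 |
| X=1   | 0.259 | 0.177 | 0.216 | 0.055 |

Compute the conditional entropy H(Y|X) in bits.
1.8208 bits

H(Y|X) = H(X,Y) - H(X)

H(X,Y) = -Σ_{x,y} P(x,y) log₂ P(x,y). Per-cell terms -P(x,y)·log₂P(x,y):
  X=0: 0.3841, 0.1291, 0.2190, 0.3065
  X=1: 0.5048, 0.4422, 0.4776, 0.2301
Sum of the 8 terms: H(X,Y) = 2.6934 bits

Marginal of X (row sums):
  P(X=0) = 0.131 + 0.024 + 0.051 + 0.087 = 0.293
  P(X=1) = 0.259 + 0.177 + 0.216 + 0.055 = 0.707
H(X) = -[0.293·log₂(0.293) + 0.707·log₂(0.707)]
  = 0.5189 + 0.3537 = 0.8726 bits

H(Y|X) = H(X,Y) - H(X) = 2.6934 - 0.8726 = 1.8208 bits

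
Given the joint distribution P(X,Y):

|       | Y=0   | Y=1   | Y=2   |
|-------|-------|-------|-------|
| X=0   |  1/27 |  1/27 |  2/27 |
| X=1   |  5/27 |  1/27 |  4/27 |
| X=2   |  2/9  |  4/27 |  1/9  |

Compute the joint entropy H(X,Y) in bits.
2.9077 bits

H(X,Y) = -Σ_{x,y} P(x,y) log₂ P(x,y). Per-cell terms -P(x,y)·log₂P(x,y):
  X=0: 0.17611, 0.17611, 0.27814
  X=1: 0.45055, 0.17611, 0.40813
  X=2: 0.48221, 0.40813, 0.35221
Sum of the 9 terms: H(X,Y) = 2.9077 bits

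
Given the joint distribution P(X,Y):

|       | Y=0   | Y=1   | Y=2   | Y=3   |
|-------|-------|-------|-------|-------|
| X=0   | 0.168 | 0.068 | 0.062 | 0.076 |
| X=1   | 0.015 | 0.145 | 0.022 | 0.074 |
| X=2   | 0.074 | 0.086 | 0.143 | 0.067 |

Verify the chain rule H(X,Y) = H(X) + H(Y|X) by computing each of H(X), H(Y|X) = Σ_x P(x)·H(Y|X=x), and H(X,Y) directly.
H(X) = 1.5646 bits, H(Y|X) = 1.8015 bits, H(X,Y) = 3.3662 bits

Marginal of X (row sums):
  P(X=0) = 0.168 + 0.068 + 0.062 + 0.076 = 0.374
  P(X=1) = 0.015 + 0.145 + 0.022 + 0.074 = 0.256
  P(X=2) = 0.074 + 0.086 + 0.143 + 0.067 = 0.370
H(X) = -[0.374·log₂(0.374) + 0.256·log₂(0.256) + 0.370·log₂(0.370)]
  = 0.53066 + 0.50324 + 0.53073 = 1.5646 bits

H(Y|X) = Σ_x P(x)·H(Y|X=x):
  X=0: P(X=0) = 0.374, P(Y|X=0) = (84/187, 2/11, 31/187, 38/187) → H(Y|X=0) = 1.86278
  X=1: P(X=1) = 0.256, P(Y|X=1) = (15/256, 145/256, 11/128, 37/128) → H(Y|X=1) = 1.52618
  X=2: P(X=2) = 0.370, P(Y|X=2) = (1/5, 43/185, 143/370, 67/370) → H(Y|X=2) = 1.93017
H(Y|X) = 0.374·1.86278 + 0.256·1.52618 + 0.370·1.93017 = 1.8015 bits

H(X,Y) = -Σ_{x,y} P(x,y) log₂ P(x,y). Per-cell terms -P(x,y)·log₂P(x,y):
  X=0: 0.43234, 0.26373, 0.24872, 0.28256
  X=1: 0.09088, 0.40395, 0.12114, 0.27797
  X=2: 0.27797, 0.30440, 0.40125, 0.26128
Sum of the 12 terms: H(X,Y) = 3.3662 bits

Chain rule check:
  H(X) + H(Y|X) = 1.5646 + 1.8015 = 3.3661 bits
  H(X,Y) = 3.3662 bits
✓ Chain rule verified (Δ = 0.0001 is 4-dp rounding noise: each of the three values was rounded independently).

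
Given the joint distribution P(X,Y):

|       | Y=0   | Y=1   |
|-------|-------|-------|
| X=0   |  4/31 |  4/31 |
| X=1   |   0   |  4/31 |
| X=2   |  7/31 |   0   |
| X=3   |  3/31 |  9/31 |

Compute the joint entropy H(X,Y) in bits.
2.4724 bits

H(X,Y) = -Σ_{x,y} P(x,y) log₂ P(x,y). Per-cell terms -P(x,y)·log₂P(x,y):
  X=0: 0.38119, 0.38119
  X=1: 0.00000, 0.38119
  X=2: 0.48477, 0.00000
  X=3: 0.32605, 0.51801
  (cells with P = 0 contribute 0)
Sum of the 8 terms: H(X,Y) = 2.4724 bits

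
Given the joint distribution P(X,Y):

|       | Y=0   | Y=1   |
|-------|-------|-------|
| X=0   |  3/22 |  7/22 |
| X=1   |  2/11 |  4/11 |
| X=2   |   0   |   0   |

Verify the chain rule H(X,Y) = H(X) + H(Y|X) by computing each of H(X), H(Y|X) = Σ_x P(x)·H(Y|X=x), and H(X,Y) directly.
H(X) = 0.9940 bits, H(Y|X) = 0.9015 bits, H(X,Y) = 1.8955 bits

Marginal of X (row sums):
  P(X=0) = 3/22 + 7/22 = 5/11
  P(X=1) = 2/11 + 4/11 = 6/11
  P(X=2) = 0 + 0 = 0
H(X) = -[(5/11)·log₂(5/11) + (6/11)·log₂(6/11)]   (outcomes with P = 0 contribute 0)
  = 0.51705 + 0.47698 = 0.9940 bits

H(Y|X) = Σ_x P(x)·H(Y|X=x):
  X=0: P(X=0) = 5/11, P(Y|X=0) = (3/10, 7/10) → H(Y|X=0) = 0.88129
  X=1: P(X=1) = 6/11, P(Y|X=1) = (1/3, 2/3) → H(Y|X=1) = 0.91830
  X=2: P(X=2) = 0 → contributes 0
H(Y|X) = (5/11)·0.88129 + (6/11)·0.91830 = 0.9015 bits

H(X,Y) = -Σ_{x,y} P(x,y) log₂ P(x,y). Per-cell terms -P(x,y)·log₂P(x,y):
  X=0: 0.39197, 0.52566
  X=1: 0.44717, 0.53070
  X=2: 0.00000, 0.00000
  (cells with P = 0 contribute 0)
Sum of the 6 terms: H(X,Y) = 1.8955 bits

Chain rule check:
  H(X) + H(Y|X) = 0.9940 + 0.9015 = 1.8955 bits
  H(X,Y) = 1.8955 bits
✓ Chain rule verified.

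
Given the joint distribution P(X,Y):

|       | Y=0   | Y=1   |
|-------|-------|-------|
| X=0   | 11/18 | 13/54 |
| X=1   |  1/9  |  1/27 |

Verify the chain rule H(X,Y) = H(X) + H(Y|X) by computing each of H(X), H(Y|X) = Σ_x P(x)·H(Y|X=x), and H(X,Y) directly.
H(X) = 0.6052 bits, H(Y|X) = 0.8519 bits, H(X,Y) = 1.4571 bits

Marginal of X (row sums):
  P(X=0) = 11/18 + 13/54 = 23/27
  P(X=1) = 1/9 + 1/27 = 4/27
H(X) = -[(23/27)·log₂(23/27) + (4/27)·log₂(4/27)]
  = 0.1971 + 0.4081 = 0.6052 bits

H(Y|X) = Σ_x P(x)·H(Y|X=x):
  X=0: P(X=0) = 23/27, P(Y|X=0) = (33/46, 13/46) → H(Y|X=0) = 0.8590
  X=1: P(X=1) = 4/27, P(Y|X=1) = (3/4, 1/4) → H(Y|X=1) = 0.8113
H(Y|X) = (23/27)·0.8590 + (4/27)·0.8113 = 0.8519 bits

H(X,Y) = -Σ_{x,y} P(x,y) log₂ P(x,y). Per-cell terms -P(x,y)·log₂P(x,y):
  X=0: 0.4342, 0.4946
  X=1: 0.3522, 0.1761
Sum of the 4 terms: H(X,Y) = 1.4571 bits

Chain rule check:
  H(X) + H(Y|X) = 0.6052 + 0.8519 = 1.4571 bits
  H(X,Y) = 1.4571 bits
✓ Chain rule verified.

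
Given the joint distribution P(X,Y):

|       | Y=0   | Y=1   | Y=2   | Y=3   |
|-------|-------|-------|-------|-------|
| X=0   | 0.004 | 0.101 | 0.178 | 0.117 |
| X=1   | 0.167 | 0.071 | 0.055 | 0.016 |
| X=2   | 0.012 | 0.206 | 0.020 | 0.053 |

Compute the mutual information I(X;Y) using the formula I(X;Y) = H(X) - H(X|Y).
0.4198 bits

I(X;Y) = H(X) - H(X|Y)

Marginal of X (row sums):
  P(X=0) = 0.004 + 0.101 + 0.178 + 0.117 = 0.400
  P(X=1) = 0.167 + 0.071 + 0.055 + 0.016 = 0.309
  P(X=2) = 0.012 + 0.206 + 0.020 + 0.053 = 0.291
H(X) = -[0.400·log₂(0.400) + 0.309·log₂(0.309) + 0.291·log₂(0.291)]
  = 0.52877 + 0.52355 + 0.51824 = 1.57056 bits

Marginal of Y (column sums):
  P(Y=0) = 0.004 + 0.167 + 0.012 = 0.183
  P(Y=1) = 0.101 + 0.071 + 0.206 = 0.378
  P(Y=2) = 0.178 + 0.055 + 0.020 = 0.253
  P(Y=3) = 0.117 + 0.016 + 0.053 = 0.186
H(X|Y) = Σ_y P(y)·H(X|Y=y):
  Y=0: P(Y=0) = 0.183, P(X|Y=0) = (4/183, 167/183, 4/61) → H(X|Y=0) = 0.49877
  Y=1: P(Y=1) = 0.378, P(X|Y=1) = (101/378, 71/378, 103/189) → H(X|Y=1) = 1.43915
  Y=2: P(Y=2) = 0.253, P(X|Y=2) = (178/253, 5/23, 20/253) → H(X|Y=2) = 1.12491
  Y=3: P(Y=3) = 0.186, P(X|Y=3) = (39/62, 8/93, 53/186) → H(X|Y=3) = 1.24124
H(X|Y) = 0.183·0.49877 + 0.378·1.43915 + 0.253·1.12491 + 0.186·1.24124 = 1.15075 bits

I(X;Y) = H(X) - H(X|Y) = 1.57056 - 1.15075 = 0.4198 bits

Cross-check via I(X;Y) = H(X) + H(Y) - H(X,Y): computing H(Y) from the column sums and H(X,Y) from the 12 cells in the same way gives H(Y) = 1.93190 bits and H(X,Y) = 3.08265 bits, so
I(X;Y) = 1.57056 + 1.93190 - 3.08265 = 0.4198 bits ✓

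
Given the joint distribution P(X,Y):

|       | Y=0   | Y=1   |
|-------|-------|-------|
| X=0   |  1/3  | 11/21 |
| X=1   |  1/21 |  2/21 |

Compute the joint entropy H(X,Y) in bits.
1.5492 bits

H(X,Y) = -Σ_{x,y} P(x,y) log₂ P(x,y). Per-cell terms -P(x,y)·log₂P(x,y):
  X=0: 0.52832, 0.48865
  X=1: 0.20916, 0.32308
Sum of the 4 terms: H(X,Y) = 1.5492 bits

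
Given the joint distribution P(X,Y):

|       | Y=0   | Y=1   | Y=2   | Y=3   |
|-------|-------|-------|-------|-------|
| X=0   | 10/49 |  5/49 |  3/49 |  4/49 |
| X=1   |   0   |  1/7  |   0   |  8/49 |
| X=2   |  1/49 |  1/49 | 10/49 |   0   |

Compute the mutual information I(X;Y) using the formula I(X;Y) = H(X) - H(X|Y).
0.6645 bits

I(X;Y) = H(X) - H(X|Y)

Marginal of X (row sums):
  P(X=0) = 10/49 + 5/49 + 3/49 + 4/49 = 22/49
  P(X=1) = 0 + 1/7 + 0 + 8/49 = 15/49
  P(X=2) = 1/49 + 1/49 + 10/49 + 0 = 12/49
H(X) = -[(22/49)·log₂(22/49) + (15/49)·log₂(15/49) + (12/49)·log₂(12/49)]
  = 0.518696 + 0.522802 + 0.497081 = 1.53858 bits

Marginal of Y (column sums):
  P(Y=0) = 10/49 + 0 + 1/49 = 11/49
  P(Y=1) = 5/49 + 1/7 + 1/49 = 13/49
  P(Y=2) = 3/49 + 0 + 10/49 = 13/49
  P(Y=3) = 4/49 + 8/49 + 0 = 12/49
H(X|Y) = Σ_y P(y)·H(X|Y=y):
  Y=0: P(Y=0) = 11/49, P(X|Y=0) = (10/11, 0, 1/11) → H(X|Y=0) = 0.439497
  Y=1: P(Y=1) = 13/49, P(X|Y=1) = (5/13, 7/13, 1/13) → H(X|Y=1) = 1.295738
  Y=2: P(Y=2) = 13/49, P(X|Y=2) = (3/13, 0, 10/13) → H(X|Y=2) = 0.779350
  Y=3: P(Y=3) = 12/49, P(X|Y=3) = (1/3, 2/3, 0) → H(X|Y=3) = 0.918296
H(X|Y) = (11/49)·0.439497 + (13/49)·1.295738 + (13/49)·0.779350 + (12/49)·0.918296 = 0.87408 bits

I(X;Y) = H(X) - H(X|Y) = 1.53858 - 0.87408 = 0.6645 bits

Cross-check via I(X;Y) = H(X) + H(Y) - H(X,Y): computing H(Y) from the column sums and H(X,Y) from the 12 cells in the same way gives H(Y) = 1.99665 bits and H(X,Y) = 2.87074 bits, so
I(X;Y) = 1.53858 + 1.99665 - 2.87074 = 0.6645 bits ✓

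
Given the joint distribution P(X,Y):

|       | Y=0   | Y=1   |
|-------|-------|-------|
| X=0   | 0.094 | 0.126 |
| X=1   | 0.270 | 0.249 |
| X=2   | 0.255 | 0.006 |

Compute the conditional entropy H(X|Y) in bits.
1.2949 bits

H(X|Y) = H(X,Y) - H(Y)

H(X,Y) = -Σ_{x,y} P(x,y) log₂ P(x,y). Per-cell terms -P(x,y)·log₂P(x,y):
  X=0: 0.3206524, 0.3765515
  X=1: 0.5100215, 0.4994398
  X=2: 0.5027149, 0.0442849
Sum of the 6 terms: H(X,Y) = 2.253665 bits

Marginal of Y (column sums):
  P(Y=0) = 0.094 + 0.270 + 0.255 = 0.619
  P(Y=1) = 0.126 + 0.249 + 0.006 = 0.381
H(Y) = -[0.619·log₂(0.619) + 0.381·log₂(0.381)]
  = 0.4283410 + 0.5304042 = 0.958745 bits

H(X|Y) = H(X,Y) - H(Y) = 2.253665 - 0.958745 = 1.2949 bits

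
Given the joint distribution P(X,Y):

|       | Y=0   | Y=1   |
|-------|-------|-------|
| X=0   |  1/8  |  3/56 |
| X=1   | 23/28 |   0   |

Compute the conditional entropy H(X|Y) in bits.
0.5329 bits

H(X|Y) = H(X,Y) - H(Y)

H(X,Y) = -Σ_{x,y} P(x,y) log₂ P(x,y). Per-cell terms -P(x,y)·log₂P(x,y):
  X=0: 0.3750, 0.2262
  X=1: 0.2331, 0.0000
  (cells with P = 0 contribute 0)
Sum of the 4 terms: H(X,Y) = 0.8343 bits

Marginal of Y (column sums):
  P(Y=0) = 1/8 + 23/28 = 53/56
  P(Y=1) = 3/56 + 0 = 3/56
H(Y) = -[(53/56)·log₂(53/56) + (3/56)·log₂(3/56)]
  = 0.0752 + 0.2262 = 0.3014 bits

H(X|Y) = H(X,Y) - H(Y) = 0.8343 - 0.3014 = 0.5329 bits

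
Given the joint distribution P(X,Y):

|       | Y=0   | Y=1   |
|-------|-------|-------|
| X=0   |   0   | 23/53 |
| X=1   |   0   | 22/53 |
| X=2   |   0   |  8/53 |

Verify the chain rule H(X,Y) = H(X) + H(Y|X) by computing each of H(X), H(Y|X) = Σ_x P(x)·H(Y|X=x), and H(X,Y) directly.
H(X) = 1.4610 bits, H(Y|X) = 0.0000 bits, H(X,Y) = 1.4610 bits

Marginal of X (row sums):
  P(X=0) = 0 + 23/53 = 23/53
  P(X=1) = 0 + 22/53 = 22/53
  P(X=2) = 0 + 8/53 = 8/53
H(X) = -[(23/53)·log₂(23/53) + (22/53)·log₂(22/53) + (8/53)·log₂(8/53)]
  = 0.522646 + 0.526543 + 0.411762 = 1.4610 bits

H(Y|X) = Σ_x P(x)·H(Y|X=x):
  X=0: P(X=0) = 23/53, P(Y|X=0) = (0, 1) → H(Y|X=0) = 0.000000
  X=1: P(X=1) = 22/53, P(Y|X=1) = (0, 1) → H(Y|X=1) = 0.000000
  X=2: P(X=2) = 8/53, P(Y|X=2) = (0, 1) → H(Y|X=2) = 0.000000
H(Y|X) = (23/53)·0.000000 + (22/53)·0.000000 + (8/53)·0.000000 = 0.0000 bits

H(X,Y) = -Σ_{x,y} P(x,y) log₂ P(x,y). Per-cell terms -P(x,y)·log₂P(x,y):
  X=0: 0.000000, 0.522646
  X=1: 0.000000, 0.526543
  X=2: 0.000000, 0.411762
  (cells with P = 0 contribute 0)
Sum of the 6 terms: H(X,Y) = 1.4610 bits

Chain rule check:
  H(X) + H(Y|X) = 1.4610 + 0.0000 = 1.4610 bits
  H(X,Y) = 1.4610 bits
✓ Chain rule verified.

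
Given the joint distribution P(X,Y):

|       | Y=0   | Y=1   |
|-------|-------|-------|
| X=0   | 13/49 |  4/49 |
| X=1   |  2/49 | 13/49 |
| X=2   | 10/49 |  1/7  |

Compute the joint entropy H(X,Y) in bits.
2.3681 bits

H(X,Y) = -Σ_{x,y} P(x,y) log₂ P(x,y). Per-cell terms -P(x,y)·log₂P(x,y):
  X=0: 0.50787, 0.29508
  X=1: 0.18836, 0.50787
  X=2: 0.46791, 0.40105
Sum of the 6 terms: H(X,Y) = 2.3681 bits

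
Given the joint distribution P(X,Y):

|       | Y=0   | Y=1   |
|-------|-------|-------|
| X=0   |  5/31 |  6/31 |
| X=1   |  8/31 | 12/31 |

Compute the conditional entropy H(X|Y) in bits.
0.9363 bits

H(X|Y) = H(X,Y) - H(Y)

H(X,Y) = -Σ_{x,y} P(x,y) log₂ P(x,y). Per-cell terms -P(x,y)·log₂P(x,y):
  X=0: 0.4246, 0.4586
  X=1: 0.5043, 0.5300
Sum of the 4 terms: H(X,Y) = 1.9175 bits

Marginal of Y (column sums):
  P(Y=0) = 5/31 + 8/31 = 13/31
  P(Y=1) = 6/31 + 12/31 = 18/31
H(Y) = -[(13/31)·log₂(13/31) + (18/31)·log₂(18/31)]
  = 0.5258 + 0.4554 = 0.9812 bits

H(X|Y) = H(X,Y) - H(Y) = 1.9175 - 0.9812 = 0.9363 bits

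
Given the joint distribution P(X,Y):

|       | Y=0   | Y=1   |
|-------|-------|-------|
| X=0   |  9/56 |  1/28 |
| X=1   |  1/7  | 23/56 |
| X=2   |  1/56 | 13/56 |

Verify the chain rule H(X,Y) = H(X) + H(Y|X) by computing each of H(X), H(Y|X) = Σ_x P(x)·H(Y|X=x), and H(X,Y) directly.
H(X) = 1.4335 bits, H(Y|X) = 0.6832 bits, H(X,Y) = 2.1167 bits

Marginal of X (row sums):
  P(X=0) = 9/56 + 1/28 = 11/56
  P(X=1) = 1/7 + 23/56 = 31/56
  P(X=2) = 1/56 + 13/56 = 1/4
H(X) = -[(11/56)·log₂(11/56) + (31/56)·log₂(31/56) + (1/4)·log₂(1/4)]
  = 0.46120 + 0.47228 + 0.50000 = 1.4335 bits

H(Y|X) = Σ_x P(x)·H(Y|X=x):
  X=0: P(X=0) = 11/56, P(Y|X=0) = (9/11, 2/11) → H(Y|X=0) = 0.68404
  X=1: P(X=1) = 31/56, P(Y|X=1) = (8/31, 23/31) → H(Y|X=1) = 0.82381
  X=2: P(X=2) = 1/4, P(Y|X=2) = (1/14, 13/14) → H(Y|X=2) = 0.37123
H(Y|X) = (11/56)·0.68404 + (31/56)·0.82381 + (1/4)·0.37123 = 0.6832 bits

H(X,Y) = -Σ_{x,y} P(x,y) log₂ P(x,y). Per-cell terms -P(x,y)·log₂P(x,y):
  X=0: 0.42387, 0.17169
  X=1: 0.40105, 0.52727
  X=2: 0.10370, 0.48911
Sum of the 6 terms: H(X,Y) = 2.1167 bits

Chain rule check:
  H(X) + H(Y|X) = 1.4335 + 0.6832 = 2.1167 bits
  H(X,Y) = 2.1167 bits
✓ Chain rule verified.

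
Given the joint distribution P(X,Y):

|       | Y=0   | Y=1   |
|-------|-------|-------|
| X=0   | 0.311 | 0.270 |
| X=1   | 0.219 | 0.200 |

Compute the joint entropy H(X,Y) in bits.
1.9783 bits

H(X,Y) = -Σ_{x,y} P(x,y) log₂ P(x,y). Per-cell terms -P(x,y)·log₂P(x,y):
  X=0: 0.52404, 0.51002
  X=1: 0.47983, 0.46439
Sum of the 4 terms: H(X,Y) = 1.9783 bits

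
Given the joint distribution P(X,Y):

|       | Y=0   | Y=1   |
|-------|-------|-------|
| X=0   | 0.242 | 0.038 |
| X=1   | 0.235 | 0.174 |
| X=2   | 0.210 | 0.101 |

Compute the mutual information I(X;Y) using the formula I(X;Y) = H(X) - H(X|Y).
0.0509 bits

I(X;Y) = H(X) - H(X|Y)

Marginal of X (row sums):
  P(X=0) = 0.242 + 0.038 = 0.280
  P(X=1) = 0.235 + 0.174 = 0.409
  P(X=2) = 0.210 + 0.101 = 0.311
H(X) = -[0.280·log₂(0.280) + 0.409·log₂(0.409) + 0.311·log₂(0.311)]
  = 0.51422 + 0.52754 + 0.52404 = 1.5658 bits

Marginal of Y (column sums):
  P(Y=0) = 0.242 + 0.235 + 0.210 = 0.687
  P(Y=1) = 0.038 + 0.174 + 0.101 = 0.313
H(X|Y) = Σ_y P(y)·H(X|Y=y):
  Y=0: P(Y=0) = 0.687, P(X|Y=0) = (242/687, 235/687, 70/229) → H(X|Y=0) = 1.58234
  Y=1: P(Y=1) = 0.313, P(X|Y=1) = (38/313, 174/313, 101/313) → H(X|Y=1) = 1.36678
H(X|Y) = 0.687·1.58234 + 0.313·1.36678 = 1.5149 bits

I(X;Y) = H(X) - H(X|Y) = 1.5658 - 1.5149 = 0.0509 bits

Cross-check via I(X;Y) = H(X) + H(Y) - H(X,Y): computing H(Y) from the column sums and H(X,Y) from the 6 cells in the same way gives H(Y) = 0.8966 bits and H(X,Y) = 2.4115 bits, so
I(X;Y) = 1.5658 + 0.8966 - 2.4115 = 0.0509 bits ✓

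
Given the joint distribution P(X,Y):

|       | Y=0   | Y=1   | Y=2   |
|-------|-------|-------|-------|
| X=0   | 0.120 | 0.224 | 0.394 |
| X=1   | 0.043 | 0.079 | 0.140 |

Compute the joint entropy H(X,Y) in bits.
2.2616 bits

H(X,Y) = -Σ_{x,y} P(x,y) log₂ P(x,y). Per-cell terms -P(x,y)·log₂P(x,y):
  X=0: 0.3671, 0.4835, 0.5294
  X=1: 0.1952, 0.2893, 0.3971
Sum of the 6 terms: H(X,Y) = 2.2616 bits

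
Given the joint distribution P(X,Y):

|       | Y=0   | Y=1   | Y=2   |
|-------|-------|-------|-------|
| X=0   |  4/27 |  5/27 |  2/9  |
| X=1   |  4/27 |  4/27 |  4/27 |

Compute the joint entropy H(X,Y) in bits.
2.5653 bits

H(X,Y) = -Σ_{x,y} P(x,y) log₂ P(x,y). Per-cell terms -P(x,y)·log₂P(x,y):
  X=0: 0.40813, 0.45055, 0.48221
  X=1: 0.40813, 0.40813, 0.40813
Sum of the 6 terms: H(X,Y) = 2.5653 bits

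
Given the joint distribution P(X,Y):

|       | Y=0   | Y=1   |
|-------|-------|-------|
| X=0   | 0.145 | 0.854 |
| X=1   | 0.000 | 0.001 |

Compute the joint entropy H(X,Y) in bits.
0.6084 bits

H(X,Y) = -Σ_{x,y} P(x,y) log₂ P(x,y). Per-cell terms -P(x,y)·log₂P(x,y):
  X=0: 0.4040, 0.1944
  X=1: 0.0000, 0.0100
  (cells with P = 0 contribute 0)
Sum of the 4 terms: H(X,Y) = 0.6084 bits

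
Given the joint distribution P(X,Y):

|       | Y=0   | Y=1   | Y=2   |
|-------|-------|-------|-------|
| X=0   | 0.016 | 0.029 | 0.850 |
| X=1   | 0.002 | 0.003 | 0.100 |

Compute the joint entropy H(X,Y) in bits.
0.8181 bits

H(X,Y) = -Σ_{x,y} P(x,y) log₂ P(x,y). Per-cell terms -P(x,y)·log₂P(x,y):
  X=0: 0.0955, 0.1481, 0.1993
  X=1: 0.0179, 0.0251, 0.3322
Sum of the 6 terms: H(X,Y) = 0.8181 bits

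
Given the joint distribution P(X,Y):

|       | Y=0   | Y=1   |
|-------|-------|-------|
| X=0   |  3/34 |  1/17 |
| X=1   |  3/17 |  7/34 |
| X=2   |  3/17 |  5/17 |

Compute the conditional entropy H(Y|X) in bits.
0.9727 bits

H(Y|X) = H(X,Y) - H(X)

H(X,Y) = -Σ_{x,y} P(x,y) log₂ P(x,y). Per-cell terms -P(x,y)·log₂P(x,y):
  X=0: 0.3090441, 0.2404390
  X=1: 0.4416177, 0.4694340
  X=2: 0.4416177, 0.5192749
Sum of the 6 terms: H(X,Y) = 2.421427 bits

Marginal of X (row sums):
  P(X=0) = 3/34 + 1/17 = 5/34
  P(X=1) = 3/17 + 7/34 = 13/34
  P(X=2) = 3/17 + 5/17 = 8/17
H(X) = -[(5/34)·log₂(5/34) + (13/34)·log₂(13/34) + (8/17)·log₂(8/17)]
  = 0.4066963 + 0.5303324 + 0.5117472 = 1.448776 bits

H(Y|X) = H(X,Y) - H(X) = 2.421427 - 1.448776 = 0.9727 bits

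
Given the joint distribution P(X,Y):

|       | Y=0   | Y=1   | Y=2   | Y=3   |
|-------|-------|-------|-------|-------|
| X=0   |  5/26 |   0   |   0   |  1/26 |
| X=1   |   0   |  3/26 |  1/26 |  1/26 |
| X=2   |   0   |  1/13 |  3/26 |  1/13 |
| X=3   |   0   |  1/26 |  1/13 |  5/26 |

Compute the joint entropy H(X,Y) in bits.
3.2109 bits

H(X,Y) = -Σ_{x,y} P(x,y) log₂ P(x,y). Per-cell terms -P(x,y)·log₂P(x,y):
  X=0: 0.45741, 0.00000, 0.00000, 0.18079
  X=1: 0.00000, 0.35948, 0.18079, 0.18079
  X=2: 0.00000, 0.28465, 0.35948, 0.28465
  X=3: 0.00000, 0.18079, 0.28465, 0.45741
  (cells with P = 0 contribute 0)
Sum of the 16 terms: H(X,Y) = 3.2109 bits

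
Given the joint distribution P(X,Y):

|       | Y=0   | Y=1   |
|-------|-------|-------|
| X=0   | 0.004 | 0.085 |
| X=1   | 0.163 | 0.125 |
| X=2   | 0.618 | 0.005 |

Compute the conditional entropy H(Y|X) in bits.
0.3499 bits

H(Y|X) = H(X,Y) - H(X)

H(X,Y) = -Σ_{x,y} P(x,y) log₂ P(x,y). Per-cell terms -P(x,y)·log₂P(x,y):
  X=0: 0.03186, 0.30229
  X=1: 0.42658, 0.37500
  X=2: 0.42909, 0.03822
Sum of the 6 terms: H(X,Y) = 1.6030 bits

Marginal of X (row sums):
  P(X=0) = 0.004 + 0.085 = 0.089
  P(X=1) = 0.163 + 0.125 = 0.288
  P(X=2) = 0.618 + 0.005 = 0.623
H(X) = -[0.089·log₂(0.089) + 0.288·log₂(0.288) + 0.623·log₂(0.623)]
  = 0.31061 + 0.51721 + 0.42532 = 1.2531 bits

H(Y|X) = H(X,Y) - H(X) = 1.6030 - 1.2531 = 0.3499 bits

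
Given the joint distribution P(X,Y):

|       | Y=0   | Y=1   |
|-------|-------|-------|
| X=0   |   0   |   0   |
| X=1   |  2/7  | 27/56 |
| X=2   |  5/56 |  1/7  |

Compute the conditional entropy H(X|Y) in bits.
0.7816 bits

H(X|Y) = H(X,Y) - H(Y)

H(X,Y) = -Σ_{x,y} P(x,y) log₂ P(x,y). Per-cell terms -P(x,y)·log₂P(x,y):
  X=0: 0.0000000, 0.0000000
  X=1: 0.5163871, 0.5074396
  X=2: 0.3111988, 0.4010507
  (cells with P = 0 contribute 0)
Sum of the 6 terms: H(X,Y) = 1.736076 bits

Marginal of Y (column sums):
  P(Y=0) = 0 + 2/7 + 5/56 = 3/8
  P(Y=1) = 0 + 27/56 + 1/7 = 5/8
H(Y) = -[(3/8)·log₂(3/8) + (5/8)·log₂(5/8)]
  = 0.5306391 + 0.4237949 = 0.954434 bits

H(X|Y) = H(X,Y) - H(Y) = 1.736076 - 0.954434 = 0.7816 bits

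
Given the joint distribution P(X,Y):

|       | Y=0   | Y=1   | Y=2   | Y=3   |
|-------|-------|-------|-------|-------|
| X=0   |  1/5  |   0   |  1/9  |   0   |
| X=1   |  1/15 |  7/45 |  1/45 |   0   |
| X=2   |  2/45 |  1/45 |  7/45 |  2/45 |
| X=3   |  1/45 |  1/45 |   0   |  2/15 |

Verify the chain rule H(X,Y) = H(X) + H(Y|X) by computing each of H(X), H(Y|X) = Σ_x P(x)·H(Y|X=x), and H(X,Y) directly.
H(X) = 1.9724 bits, H(Y|X) = 1.2149 bits, H(X,Y) = 3.1873 bits

Marginal of X (row sums):
  P(X=0) = 1/5 + 0 + 1/9 + 0 = 14/45
  P(X=1) = 1/15 + 7/45 + 1/45 + 0 = 11/45
  P(X=2) = 2/45 + 1/45 + 7/45 + 2/45 = 4/15
  P(X=3) = 1/45 + 1/45 + 0 + 2/15 = 8/45
H(X) = -[(14/45)·log₂(14/45) + (11/45)·log₂(11/45) + (4/15)·log₂(4/15) + (8/45)·log₂(8/45)]
  = 0.52407 + 0.49681 + 0.50850 + 0.44300 = 1.9724 bits

H(Y|X) = Σ_x P(x)·H(Y|X=x):
  X=0: P(X=0) = 14/45, P(Y|X=0) = (9/14, 0, 5/14, 0) → H(Y|X=0) = 0.94029
  X=1: P(X=1) = 11/45, P(Y|X=1) = (3/11, 7/11, 1/11, 0) → H(Y|X=1) = 1.24067
  X=2: P(X=2) = 4/15, P(Y|X=2) = (1/6, 1/12, 7/12, 1/6) → H(Y|X=2) = 1.61401
  X=3: P(X=3) = 8/45, P(Y|X=3) = (1/8, 1/8, 0, 3/4) → H(Y|X=3) = 1.06128
H(Y|X) = (14/45)·0.94029 + (11/45)·1.24067 + (4/15)·1.61401 + (8/45)·1.06128 = 1.2149 bits

H(X,Y) = -Σ_{x,y} P(x,y) log₂ P(x,y). Per-cell terms -P(x,y)·log₂P(x,y):
  X=0: 0.46439, 0.00000, 0.35221, 0.00000
  X=1: 0.26046, 0.41759, 0.12204, 0.00000
  X=2: 0.19964, 0.12204, 0.41759, 0.19964
  X=3: 0.12204, 0.12204, 0.00000, 0.38759
  (cells with P = 0 contribute 0)
Sum of the 16 terms: H(X,Y) = 3.1873 bits

Chain rule check:
  H(X) + H(Y|X) = 1.9724 + 1.2149 = 3.1873 bits
  H(X,Y) = 3.1873 bits
✓ Chain rule verified.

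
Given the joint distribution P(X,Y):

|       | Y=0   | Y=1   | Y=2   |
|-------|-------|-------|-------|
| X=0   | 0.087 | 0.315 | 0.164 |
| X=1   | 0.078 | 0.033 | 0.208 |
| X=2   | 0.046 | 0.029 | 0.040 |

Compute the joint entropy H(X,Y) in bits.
2.7181 bits

H(X,Y) = -Σ_{x,y} P(x,y) log₂ P(x,y). Per-cell terms -P(x,y)·log₂P(x,y):
  X=0: 0.30649, 0.52497, 0.42775
  X=1: 0.28707, 0.16241, 0.47119
  X=2: 0.20434, 0.14813, 0.18575
Sum of the 9 terms: H(X,Y) = 2.7181 bits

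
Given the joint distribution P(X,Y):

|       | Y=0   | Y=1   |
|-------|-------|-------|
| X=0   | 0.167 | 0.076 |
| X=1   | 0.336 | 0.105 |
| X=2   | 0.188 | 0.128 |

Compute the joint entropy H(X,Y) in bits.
2.4168 bits

H(X,Y) = -Σ_{x,y} P(x,y) log₂ P(x,y). Per-cell terms -P(x,y)·log₂P(x,y):
  X=0: 0.4312, 0.2826
  X=1: 0.5287, 0.3414
  X=2: 0.4533, 0.3796
Sum of the 6 terms: H(X,Y) = 2.4168 bits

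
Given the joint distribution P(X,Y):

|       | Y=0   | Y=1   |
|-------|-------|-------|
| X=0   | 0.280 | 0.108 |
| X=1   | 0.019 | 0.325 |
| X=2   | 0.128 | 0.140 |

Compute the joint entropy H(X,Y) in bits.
2.2734 bits

H(X,Y) = -Σ_{x,y} P(x,y) log₂ P(x,y). Per-cell terms -P(x,y)·log₂P(x,y):
  X=0: 0.5142204, 0.3467769
  X=1: 0.1086393, 0.5269837
  X=2: 0.3796204, 0.3971102
Sum of the 6 terms: H(X,Y) = 2.2734 bits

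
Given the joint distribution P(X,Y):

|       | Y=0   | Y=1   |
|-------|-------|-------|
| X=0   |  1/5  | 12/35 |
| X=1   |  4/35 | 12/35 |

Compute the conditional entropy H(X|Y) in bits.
0.9829 bits

H(X|Y) = H(X,Y) - H(Y)

H(X,Y) = -Σ_{x,y} P(x,y) log₂ P(x,y). Per-cell terms -P(x,y)·log₂P(x,y):
  X=0: 0.46439, 0.52948
  X=1: 0.35763, 0.52948
Sum of the 4 terms: H(X,Y) = 1.8810 bits

Marginal of Y (column sums):
  P(Y=0) = 1/5 + 4/35 = 11/35
  P(Y=1) = 12/35 + 12/35 = 24/35
H(Y) = -[(11/35)·log₂(11/35) + (24/35)·log₂(24/35)]
  = 0.52481 + 0.37325 = 0.8981 bits

H(X|Y) = H(X,Y) - H(Y) = 1.8810 - 0.8981 = 0.9829 bits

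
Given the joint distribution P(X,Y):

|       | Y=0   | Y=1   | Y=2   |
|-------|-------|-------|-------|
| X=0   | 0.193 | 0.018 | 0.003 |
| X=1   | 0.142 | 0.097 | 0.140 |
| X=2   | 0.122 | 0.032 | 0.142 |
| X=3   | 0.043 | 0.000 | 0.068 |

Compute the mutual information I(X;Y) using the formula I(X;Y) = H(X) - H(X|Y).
0.2163 bits

I(X;Y) = H(X) - H(X|Y)

Marginal of X (row sums):
  P(X=0) = 0.193 + 0.018 + 0.003 = 0.214
  P(X=1) = 0.142 + 0.097 + 0.140 = 0.379
  P(X=2) = 0.122 + 0.032 + 0.142 = 0.296
  P(X=3) = 0.043 + 0.000 + 0.068 = 0.111
H(X) = -[0.214·log₂(0.214) + 0.379·log₂(0.379) + 0.296·log₂(0.296) + 0.111·log₂(0.111)]
  = 0.4760 + 0.5305 + 0.5199 + 0.3520 = 1.8784 bits

Marginal of Y (column sums):
  P(Y=0) = 0.193 + 0.142 + 0.122 + 0.043 = 0.500
  P(Y=1) = 0.018 + 0.097 + 0.032 + 0.000 = 0.147
  P(Y=2) = 0.003 + 0.140 + 0.142 + 0.068 = 0.353
H(X|Y) = Σ_y P(y)·H(X|Y=y):
  Y=0: P(Y=0) = 0.500, P(X|Y=0) = (193/500, 71/250, 61/250, 43/500) → H(X|Y=0) = 1.8468
  Y=1: P(Y=1) = 0.147, P(X|Y=1) = (6/49, 97/147, 32/147, 0) → H(X|Y=1) = 1.2456
  Y=2: P(Y=2) = 0.353, P(X|Y=2) = (3/353, 140/353, 142/353, 68/353) → H(X|Y=2) = 1.5738
H(X|Y) = 0.500·1.8468 + 0.147·1.2456 + 0.353·1.5738 = 1.6621 bits

I(X;Y) = H(X) - H(X|Y) = 1.8784 - 1.6621 = 0.2163 bits

Cross-check via I(X;Y) = H(X) + H(Y) - H(X,Y): computing H(Y) from the column sums and H(X,Y) from the 12 cells in the same way gives H(Y) = 1.4369 bits and H(X,Y) = 3.0990 bits, so
I(X;Y) = 1.8784 + 1.4369 - 3.0990 = 0.2163 bits ✓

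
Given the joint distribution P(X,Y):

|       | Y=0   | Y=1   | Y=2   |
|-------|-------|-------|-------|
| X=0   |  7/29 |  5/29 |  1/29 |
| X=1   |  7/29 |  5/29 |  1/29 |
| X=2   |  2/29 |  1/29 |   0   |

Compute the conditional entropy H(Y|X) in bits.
1.2567 bits

H(Y|X) = H(X,Y) - H(X)

H(X,Y) = -Σ_{x,y} P(x,y) log₂ P(x,y). Per-cell terms -P(x,y)·log₂P(x,y):
  X=0: 0.49498, 0.43725, 0.16752
  X=1: 0.49498, 0.43725, 0.16752
  X=2: 0.26607, 0.16752, 0.00000
  (cells with P = 0 contribute 0)
Sum of the 9 terms: H(X,Y) = 2.6331 bits

Marginal of X (row sums):
  P(X=0) = 7/29 + 5/29 + 1/29 = 13/29
  P(X=1) = 7/29 + 5/29 + 1/29 = 13/29
  P(X=2) = 2/29 + 1/29 + 0 = 3/29
H(X) = -[(13/29)·log₂(13/29) + (13/29)·log₂(13/29) + (3/29)·log₂(3/29)]
  = 0.51890 + 0.51890 + 0.33859 = 1.3764 bits

H(Y|X) = H(X,Y) - H(X) = 2.6331 - 1.3764 = 1.2567 bits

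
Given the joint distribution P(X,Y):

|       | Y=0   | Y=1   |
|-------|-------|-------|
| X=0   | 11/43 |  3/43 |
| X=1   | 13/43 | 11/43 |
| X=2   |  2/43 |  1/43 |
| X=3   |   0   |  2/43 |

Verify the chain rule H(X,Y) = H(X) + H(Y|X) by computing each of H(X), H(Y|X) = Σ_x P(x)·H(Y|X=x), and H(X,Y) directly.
H(X) = 1.4705 bits, H(Y|X) = 0.8635 bits, H(X,Y) = 2.3340 bits

Marginal of X (row sums):
  P(X=0) = 11/43 + 3/43 = 14/43
  P(X=1) = 13/43 + 11/43 = 24/43
  P(X=2) = 2/43 + 1/43 = 3/43
  P(X=3) = 0 + 2/43 = 2/43
H(X) = -[(14/43)·log₂(14/43) + (24/43)·log₂(24/43) + (3/43)·log₂(3/43) + (2/43)·log₂(2/43)]
  = 0.52709 + 0.46956 + 0.26800 + 0.20587 = 1.4705 bits

H(Y|X) = Σ_x P(x)·H(Y|X=x):
  X=0: P(X=0) = 14/43, P(Y|X=0) = (11/14, 3/14) → H(Y|X=0) = 0.74960
  X=1: P(X=1) = 24/43, P(Y|X=1) = (13/24, 11/24) → H(Y|X=1) = 0.99498
  X=2: P(X=2) = 3/43, P(Y|X=2) = (2/3, 1/3) → H(Y|X=2) = 0.91830
  X=3: P(X=3) = 2/43, P(Y|X=3) = (0, 1) → H(Y|X=3) = 0.00000
H(Y|X) = (14/43)·0.74960 + (24/43)·0.99498 + (3/43)·0.91830 + (2/43)·0.00000 = 0.8635 bits

H(X,Y) = -Σ_{x,y} P(x,y) log₂ P(x,y). Per-cell terms -P(x,y)·log₂P(x,y):
  X=0: 0.50314, 0.26800
  X=1: 0.52176, 0.50314
  X=2: 0.20587, 0.12619
  X=3: 0.00000, 0.20587
  (cells with P = 0 contribute 0)
Sum of the 8 terms: H(X,Y) = 2.3340 bits

Chain rule check:
  H(X) + H(Y|X) = 1.4705 + 0.8635 = 2.3340 bits
  H(X,Y) = 2.3340 bits
✓ Chain rule verified.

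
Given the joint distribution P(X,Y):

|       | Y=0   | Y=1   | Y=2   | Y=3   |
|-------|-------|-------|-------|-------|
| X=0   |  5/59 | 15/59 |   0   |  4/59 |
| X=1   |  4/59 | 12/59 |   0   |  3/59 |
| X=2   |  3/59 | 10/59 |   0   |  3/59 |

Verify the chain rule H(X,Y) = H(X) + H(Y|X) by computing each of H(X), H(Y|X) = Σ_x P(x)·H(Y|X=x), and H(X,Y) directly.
H(X) = 1.5649 bits, H(Y|X) = 1.3226 bits, H(X,Y) = 2.8874 bits

Marginal of X (row sums):
  P(X=0) = 5/59 + 15/59 + 0 + 4/59 = 24/59
  P(X=1) = 4/59 + 12/59 + 0 + 3/59 = 19/59
  P(X=2) = 3/59 + 10/59 + 0 + 3/59 = 16/59
H(X) = -[(24/59)·log₂(24/59) + (19/59)·log₂(19/59) + (16/59)·log₂(16/59)]
  = 0.527870 + 0.526434 + 0.510547 = 1.5649 bits

H(Y|X) = Σ_x P(x)·H(Y|X=x):
  X=0: P(X=0) = 24/59, P(Y|X=0) = (5/24, 5/8, 0, 1/6) → H(Y|X=0) = 1.326088
  X=1: P(X=1) = 19/59, P(Y|X=1) = (4/19, 12/19, 0, 3/19) → H(Y|X=1) = 1.312431
  X=2: P(X=2) = 16/59, P(Y|X=2) = (3/16, 5/8, 0, 3/16) → H(Y|X=2) = 1.329434
H(Y|X) = (24/59)·1.326088 + (19/59)·1.312431 + (16/59)·1.329434 = 1.3226 bits

H(X,Y) = -Σ_{x,y} P(x,y) log₂ P(x,y). Per-cell terms -P(x,y)·log₂P(x,y):
  X=0: 0.301756, 0.502310, 0.000000, 0.263230
  X=1: 0.263230, 0.467325, 0.000000, 0.218526
  X=2: 0.218526, 0.434019, 0.000000, 0.218526
  (cells with P = 0 contribute 0)
Sum of the 12 terms: H(X,Y) = 2.8874 bits

Chain rule check:
  H(X) + H(Y|X) = 1.5649 + 1.3226 = 2.8875 bits
  H(X,Y) = 2.8874 bits
✓ Chain rule verified (Δ = 0.0001 is 4-dp rounding noise: each of the three values was rounded independently).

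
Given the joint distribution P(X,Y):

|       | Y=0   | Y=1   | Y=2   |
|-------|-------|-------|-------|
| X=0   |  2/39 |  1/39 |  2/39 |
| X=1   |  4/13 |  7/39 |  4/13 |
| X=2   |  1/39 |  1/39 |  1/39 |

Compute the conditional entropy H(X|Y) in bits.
0.9242 bits

H(X|Y) = H(X,Y) - H(Y)

H(X,Y) = -Σ_{x,y} P(x,y) log₂ P(x,y). Per-cell terms -P(x,y)·log₂P(x,y):
  X=0: 0.2198, 0.1355, 0.2198
  X=1: 0.5232, 0.4448, 0.5232
  X=2: 0.1355, 0.1355, 0.1355
Sum of the 9 terms: H(X,Y) = 2.4728 bits

Marginal of Y (column sums):
  P(Y=0) = 2/39 + 4/13 + 1/39 = 5/13
  P(Y=1) = 1/39 + 7/39 + 1/39 = 3/13
  P(Y=2) = 2/39 + 4/13 + 1/39 = 5/13
H(Y) = -[(5/13)·log₂(5/13) + (3/13)·log₂(3/13) + (5/13)·log₂(5/13)]
  = 0.5302 + 0.4882 + 0.5302 = 1.5486 bits

H(X|Y) = H(X,Y) - H(Y) = 2.4728 - 1.5486 = 0.9242 bits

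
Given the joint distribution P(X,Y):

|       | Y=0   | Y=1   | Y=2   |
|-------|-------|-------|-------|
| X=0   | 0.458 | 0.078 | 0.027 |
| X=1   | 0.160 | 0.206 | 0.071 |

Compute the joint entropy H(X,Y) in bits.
2.1072 bits

H(X,Y) = -Σ_{x,y} P(x,y) log₂ P(x,y). Per-cell terms -P(x,y)·log₂P(x,y):
  X=0: 0.5160, 0.2871, 0.1407
  X=1: 0.4230, 0.4695, 0.2709
Sum of the 6 terms: H(X,Y) = 2.1072 bits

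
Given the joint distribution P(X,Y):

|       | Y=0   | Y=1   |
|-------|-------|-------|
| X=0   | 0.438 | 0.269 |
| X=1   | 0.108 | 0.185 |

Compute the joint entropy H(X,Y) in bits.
1.8284 bits

H(X,Y) = -Σ_{x,y} P(x,y) log₂ P(x,y). Per-cell terms -P(x,y)·log₂P(x,y):
  X=0: 0.52166, 0.50957
  X=1: 0.34678, 0.45036
Sum of the 4 terms: H(X,Y) = 1.8284 bits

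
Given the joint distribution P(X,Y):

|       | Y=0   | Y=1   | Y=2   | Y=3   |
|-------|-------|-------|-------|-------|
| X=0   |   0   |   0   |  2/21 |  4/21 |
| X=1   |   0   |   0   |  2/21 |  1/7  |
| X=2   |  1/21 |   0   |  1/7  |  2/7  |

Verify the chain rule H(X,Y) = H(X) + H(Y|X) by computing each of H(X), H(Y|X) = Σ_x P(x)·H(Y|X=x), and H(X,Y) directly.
H(X) = 1.5190 bits, H(Y|X) = 1.1104 bits, H(X,Y) = 2.6295 bits

Marginal of X (row sums):
  P(X=0) = 0 + 0 + 2/21 + 4/21 = 2/7
  P(X=1) = 0 + 0 + 2/21 + 1/7 = 5/21
  P(X=2) = 1/21 + 0 + 1/7 + 2/7 = 10/21
H(X) = -[(2/7)·log₂(2/7) + (5/21)·log₂(5/21) + (10/21)·log₂(10/21)]
  = 0.516387 + 0.492950 + 0.509709 = 1.5190 bits

H(Y|X) = Σ_x P(x)·H(Y|X=x):
  X=0: P(X=0) = 2/7, P(Y|X=0) = (0, 0, 1/3, 2/3) → H(Y|X=0) = 0.918296
  X=1: P(X=1) = 5/21, P(Y|X=1) = (0, 0, 2/5, 3/5) → H(Y|X=1) = 0.970951
  X=2: P(X=2) = 10/21, P(Y|X=2) = (1/10, 0, 3/10, 3/5) → H(Y|X=2) = 1.295462
H(Y|X) = (2/7)·0.918296 + (5/21)·0.970951 + (10/21)·1.295462 = 1.1104 bits

H(X,Y) = -Σ_{x,y} P(x,y) log₂ P(x,y). Per-cell terms -P(x,y)·log₂P(x,y):
  X=0: 0.000000, 0.000000, 0.323078, 0.455680
  X=1: 0.000000, 0.000000, 0.323078, 0.401051
  X=2: 0.209158, 0.000000, 0.401051, 0.516387
  (cells with P = 0 contribute 0)
Sum of the 12 terms: H(X,Y) = 2.6295 bits

Chain rule check:
  H(X) + H(Y|X) = 1.5190 + 1.1104 = 2.6294 bits
  H(X,Y) = 2.6295 bits
✓ Chain rule verified (Δ = 0.0001 is 4-dp rounding noise: each of the three values was rounded independently).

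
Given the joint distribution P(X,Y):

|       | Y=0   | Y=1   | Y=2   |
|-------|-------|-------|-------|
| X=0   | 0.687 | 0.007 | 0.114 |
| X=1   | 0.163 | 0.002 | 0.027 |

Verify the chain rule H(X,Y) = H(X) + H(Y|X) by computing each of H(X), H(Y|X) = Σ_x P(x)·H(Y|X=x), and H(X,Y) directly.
H(X) = 0.7056 bits, H(Y|X) = 0.6589 bits, H(X,Y) = 1.3646 bits

Marginal of X (row sums):
  P(X=0) = 0.687 + 0.007 + 0.114 = 0.808
  P(X=1) = 0.163 + 0.002 + 0.027 = 0.192
H(X) = -[0.808·log₂(0.808) + 0.192·log₂(0.192)]
  = 0.248519 + 0.457118 = 0.7056 bits

H(Y|X) = Σ_x P(x)·H(Y|X=x):
  X=0: P(X=0) = 0.808, P(Y|X=0) = (687/808, 7/808, 57/404) → H(Y|X=0) = 0.656970
  X=1: P(X=1) = 0.192, P(Y|X=1) = (163/192, 1/96, 9/64) → H(Y|X=1) = 0.667126
H(Y|X) = 0.808·0.656970 + 0.192·0.667126 = 0.6589 bits

H(X,Y) = -Σ_{x,y} P(x,y) log₂ P(x,y). Per-cell terms -P(x,y)·log₂P(x,y):
  X=0: 0.372092, 0.050109, 0.357150
  X=1: 0.426580, 0.017932, 0.140694
Sum of the 6 terms: H(X,Y) = 1.3646 bits

Chain rule check:
  H(X) + H(Y|X) = 0.7056 + 0.6589 = 1.3645 bits
  H(X,Y) = 1.3646 bits
✓ Chain rule verified (Δ = 0.0001 is 4-dp rounding noise: each of the three values was rounded independently).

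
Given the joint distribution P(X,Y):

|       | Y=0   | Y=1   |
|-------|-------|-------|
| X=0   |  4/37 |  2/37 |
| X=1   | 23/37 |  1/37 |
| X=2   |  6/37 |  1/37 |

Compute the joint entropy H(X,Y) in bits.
1.7081 bits

H(X,Y) = -Σ_{x,y} P(x,y) log₂ P(x,y). Per-cell terms -P(x,y)·log₂P(x,y):
  X=0: 0.3470, 0.2275
  X=1: 0.4264, 0.1408
  X=2: 0.4256, 0.1408
Sum of the 6 terms: H(X,Y) = 1.7081 bits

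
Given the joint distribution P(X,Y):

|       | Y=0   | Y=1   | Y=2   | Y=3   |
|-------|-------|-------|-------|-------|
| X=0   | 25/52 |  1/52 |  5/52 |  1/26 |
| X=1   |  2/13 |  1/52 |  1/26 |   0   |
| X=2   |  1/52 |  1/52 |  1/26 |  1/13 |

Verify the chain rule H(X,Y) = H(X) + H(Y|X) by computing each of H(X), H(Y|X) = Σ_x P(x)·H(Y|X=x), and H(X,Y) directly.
H(X) = 1.3058 bits, H(Y|X) = 1.2079 bits, H(X,Y) = 2.5138 bits

Marginal of X (row sums):
  P(X=0) = 25/52 + 1/52 + 5/52 + 1/26 = 33/52
  P(X=1) = 2/13 + 1/52 + 1/26 + 0 = 11/52
  P(X=2) = 1/52 + 1/52 + 1/26 + 1/13 = 2/13
H(X) = -[(33/52)·log₂(33/52) + (11/52)·log₂(11/52) + (2/13)·log₂(2/13)]
  = 0.416337 + 0.474059 + 0.415452 = 1.3058 bits

H(Y|X) = Σ_x P(x)·H(Y|X=x):
  X=0: P(X=0) = 33/52, P(Y|X=0) = (25/33, 1/33, 5/33, 2/33) → H(Y|X=0) = 1.113908
  X=1: P(X=1) = 11/52, P(Y|X=1) = (8/11, 1/11, 2/11, 0) → H(Y|X=1) = 1.095795
  X=2: P(X=2) = 2/13, P(Y|X=2) = (1/8, 1/8, 1/4, 1/2) → H(Y|X=2) = 1.750000
H(Y|X) = (33/52)·1.113908 + (11/52)·1.095795 + (2/13)·1.750000 = 1.2079 bits

H(X,Y) = -Σ_{x,y} P(x,y) log₂ P(x,y). Per-cell terms -P(x,y)·log₂P(x,y):
  X=0: 0.507973, 0.109624, 0.324857, 0.180786
  X=1: 0.415452, 0.109624, 0.180786, 0.000000
  X=2: 0.109624, 0.109624, 0.180786, 0.284649
  (cells with P = 0 contribute 0)
Sum of the 12 terms: H(X,Y) = 2.5138 bits

Chain rule check:
  H(X) + H(Y|X) = 1.3058 + 1.2079 = 2.5137 bits
  H(X,Y) = 2.5138 bits
✓ Chain rule verified (Δ = 0.0001 is 4-dp rounding noise: each of the three values was rounded independently).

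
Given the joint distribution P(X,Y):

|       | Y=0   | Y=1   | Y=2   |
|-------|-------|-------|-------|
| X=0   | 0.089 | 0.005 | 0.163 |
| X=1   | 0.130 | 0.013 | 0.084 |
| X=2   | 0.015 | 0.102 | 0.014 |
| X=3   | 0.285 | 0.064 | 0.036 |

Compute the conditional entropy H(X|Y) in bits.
1.5347 bits

H(X|Y) = H(X,Y) - H(Y)

H(X,Y) = -Σ_{x,y} P(x,y) log₂ P(x,y). Per-cell terms -P(x,y)·log₂P(x,y):
  X=0: 0.31061, 0.03822, 0.42658
  X=1: 0.38264, 0.08145, 0.30017
  X=2: 0.09088, 0.33592, 0.08622
  X=3: 0.51613, 0.25381, 0.17265
Sum of the 12 terms: H(X,Y) = 2.9953 bits

Marginal of Y (column sums):
  P(Y=0) = 0.089 + 0.130 + 0.015 + 0.285 = 0.519
  P(Y=1) = 0.005 + 0.013 + 0.102 + 0.064 = 0.184
  P(Y=2) = 0.163 + 0.084 + 0.014 + 0.036 = 0.297
H(Y) = -[0.519·log₂(0.519) + 0.184·log₂(0.184) + 0.297·log₂(0.297)]
  = 0.49107 + 0.44937 + 0.52019 = 1.4606 bits

H(X|Y) = H(X,Y) - H(Y) = 2.9953 - 1.4606 = 1.5347 bits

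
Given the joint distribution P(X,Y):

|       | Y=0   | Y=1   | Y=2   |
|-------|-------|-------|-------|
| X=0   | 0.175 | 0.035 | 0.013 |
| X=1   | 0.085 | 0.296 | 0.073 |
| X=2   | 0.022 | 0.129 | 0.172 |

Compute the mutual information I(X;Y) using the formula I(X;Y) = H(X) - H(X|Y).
0.3335 bits

I(X;Y) = H(X) - H(X|Y)

Marginal of X (row sums):
  P(X=0) = 0.175 + 0.035 + 0.013 = 0.223
  P(X=1) = 0.085 + 0.296 + 0.073 = 0.454
  P(X=2) = 0.022 + 0.129 + 0.172 = 0.323
H(X) = -[0.223·log₂(0.223) + 0.454·log₂(0.454) + 0.323·log₂(0.323)]
  = 0.48277 + 0.51721 + 0.52662 = 1.5266 bits

Marginal of Y (column sums):
  P(Y=0) = 0.175 + 0.085 + 0.022 = 0.282
  P(Y=1) = 0.035 + 0.296 + 0.129 = 0.460
  P(Y=2) = 0.013 + 0.073 + 0.172 = 0.258
H(X|Y) = Σ_y P(y)·H(X|Y=y):
  Y=0: P(Y=0) = 0.282, P(X|Y=0) = (175/282, 85/282, 11/141) → H(X|Y=0) = 1.23577
  Y=1: P(Y=1) = 0.460, P(X|Y=1) = (7/92, 74/115, 129/460) → H(X|Y=1) = 1.20642
  Y=2: P(Y=2) = 0.258, P(X|Y=2) = (13/258, 73/258, 2/3) → H(X|Y=2) = 1.12254
H(X|Y) = 0.282·1.23577 + 0.460·1.20642 + 0.258·1.12254 = 1.1931 bits

I(X;Y) = H(X) - H(X|Y) = 1.5266 - 1.1931 = 0.3335 bits

Cross-check via I(X;Y) = H(X) + H(Y) - H(X,Y): computing H(Y) from the column sums and H(X,Y) from the 9 cells in the same way gives H(Y) = 1.5346 bits and H(X,Y) = 2.7277 bits, so
I(X;Y) = 1.5266 + 1.5346 - 2.7277 = 0.3335 bits ✓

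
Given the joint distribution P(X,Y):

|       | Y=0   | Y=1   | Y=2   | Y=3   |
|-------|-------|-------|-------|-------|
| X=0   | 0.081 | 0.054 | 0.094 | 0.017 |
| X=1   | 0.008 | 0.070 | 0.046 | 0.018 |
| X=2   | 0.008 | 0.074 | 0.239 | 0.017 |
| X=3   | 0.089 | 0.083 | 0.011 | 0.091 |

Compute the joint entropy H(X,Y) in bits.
3.4967 bits

H(X,Y) = -Σ_{x,y} P(x,y) log₂ P(x,y). Per-cell terms -P(x,y)·log₂P(x,y):
  X=0: 0.29370, 0.22739, 0.32065, 0.09993
  X=1: 0.05573, 0.26856, 0.20434, 0.10433
  X=2: 0.05573, 0.27797, 0.49352, 0.09993
  X=3: 0.31061, 0.29803, 0.07157, 0.31468
Sum of the 16 terms: H(X,Y) = 3.4967 bits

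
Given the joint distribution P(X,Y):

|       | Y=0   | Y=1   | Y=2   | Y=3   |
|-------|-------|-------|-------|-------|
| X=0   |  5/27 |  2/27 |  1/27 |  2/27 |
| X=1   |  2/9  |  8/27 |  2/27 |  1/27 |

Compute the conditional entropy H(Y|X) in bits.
1.6884 bits

H(Y|X) = H(X,Y) - H(X)

H(X,Y) = -Σ_{x,y} P(x,y) log₂ P(x,y). Per-cell terms -P(x,y)·log₂P(x,y):
  X=0: 0.45055, 0.27814, 0.17611, 0.27814
  X=1: 0.48221, 0.51997, 0.27814, 0.17611
Sum of the 8 terms: H(X,Y) = 2.6394 bits

Marginal of X (row sums):
  P(X=0) = 5/27 + 2/27 + 1/27 + 2/27 = 10/27
  P(X=1) = 2/9 + 8/27 + 2/27 + 1/27 = 17/27
H(X) = -[(10/27)·log₂(10/27) + (17/27)·log₂(17/27)]
  = 0.53073 + 0.42023 = 0.9510 bits

H(Y|X) = H(X,Y) - H(X) = 2.6394 - 0.9510 = 1.6884 bits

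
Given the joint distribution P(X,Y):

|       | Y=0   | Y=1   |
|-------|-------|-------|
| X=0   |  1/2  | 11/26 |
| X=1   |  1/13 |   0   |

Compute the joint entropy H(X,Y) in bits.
1.3097 bits

H(X,Y) = -Σ_{x,y} P(x,y) log₂ P(x,y). Per-cell terms -P(x,y)·log₂P(x,y):
  X=0: 0.50000, 0.52504
  X=1: 0.28465, 0.00000
  (cells with P = 0 contribute 0)
Sum of the 4 terms: H(X,Y) = 1.3097 bits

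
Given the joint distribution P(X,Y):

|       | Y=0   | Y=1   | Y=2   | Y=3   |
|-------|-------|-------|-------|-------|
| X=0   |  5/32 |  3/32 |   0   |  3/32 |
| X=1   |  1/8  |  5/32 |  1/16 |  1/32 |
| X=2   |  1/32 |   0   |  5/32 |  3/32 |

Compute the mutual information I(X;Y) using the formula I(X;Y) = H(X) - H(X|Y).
0.4053 bits

I(X;Y) = H(X) - H(X|Y)

Marginal of X (row sums):
  P(X=0) = 5/32 + 3/32 + 0 + 3/32 = 11/32
  P(X=1) = 1/8 + 5/32 + 1/16 + 1/32 = 3/8
  P(X=2) = 1/32 + 0 + 5/32 + 3/32 = 9/32
H(X) = -[(11/32)·log₂(11/32) + (3/8)·log₂(3/8) + (9/32)·log₂(9/32)]
  = 0.5296 + 0.5306 + 0.5147 = 1.5749 bits

Marginal of Y (column sums):
  P(Y=0) = 5/32 + 1/8 + 1/32 = 5/16
  P(Y=1) = 3/32 + 5/32 + 0 = 1/4
  P(Y=2) = 0 + 1/16 + 5/32 = 7/32
  P(Y=3) = 3/32 + 1/32 + 3/32 = 7/32
H(X|Y) = Σ_y P(y)·H(X|Y=y):
  Y=0: P(Y=0) = 5/16, P(X|Y=0) = (1/2, 2/5, 1/10) → H(X|Y=0) = 1.3610
  Y=1: P(Y=1) = 1/4, P(X|Y=1) = (3/8, 5/8, 0) → H(X|Y=1) = 0.9544
  Y=2: P(Y=2) = 7/32, P(X|Y=2) = (0, 2/7, 5/7) → H(X|Y=2) = 0.8631
  Y=3: P(Y=3) = 7/32, P(X|Y=3) = (3/7, 1/7, 3/7) → H(X|Y=3) = 1.4488
H(X|Y) = (5/16)·1.3610 + (1/4)·0.9544 + (7/32)·0.8631 + (7/32)·1.4488 = 1.1696 bits

I(X;Y) = H(X) - H(X|Y) = 1.5749 - 1.1696 = 0.4053 bits

Cross-check via I(X;Y) = H(X) + H(Y) - H(X,Y): computing H(Y) from the column sums and H(X,Y) from the 12 cells in the same way gives H(Y) = 1.9837 bits and H(X,Y) = 3.1533 bits, so
I(X;Y) = 1.5749 + 1.9837 - 3.1533 = 0.4053 bits ✓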